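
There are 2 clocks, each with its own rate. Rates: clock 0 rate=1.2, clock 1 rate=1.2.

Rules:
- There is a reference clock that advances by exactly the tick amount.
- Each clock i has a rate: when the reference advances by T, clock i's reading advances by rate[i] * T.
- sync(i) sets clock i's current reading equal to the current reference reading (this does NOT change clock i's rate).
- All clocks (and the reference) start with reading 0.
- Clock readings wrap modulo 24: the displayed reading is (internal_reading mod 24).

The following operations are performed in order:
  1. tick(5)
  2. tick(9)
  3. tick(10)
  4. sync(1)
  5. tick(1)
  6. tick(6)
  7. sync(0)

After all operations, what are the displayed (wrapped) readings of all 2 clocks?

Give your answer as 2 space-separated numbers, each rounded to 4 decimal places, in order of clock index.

After op 1 tick(5): ref=5.0000 raw=[6.0000 6.0000]
After op 2 tick(9): ref=14.0000 raw=[16.8000 16.8000]
After op 3 tick(10): ref=24.0000 raw=[28.8000 28.8000]
After op 4 sync(1): ref=24.0000 raw=[28.8000 24.0000]
After op 5 tick(1): ref=25.0000 raw=[30.0000 25.2000]
After op 6 tick(6): ref=31.0000 raw=[37.2000 32.4000]
After op 7 sync(0): ref=31.0000 raw=[31.0000 32.4000]
Wrap final raw readings (mod 24): 31.0000 mod 24 = 7.0000; 32.4000 mod 24 = 8.4000

Answer: 7.0000 8.4000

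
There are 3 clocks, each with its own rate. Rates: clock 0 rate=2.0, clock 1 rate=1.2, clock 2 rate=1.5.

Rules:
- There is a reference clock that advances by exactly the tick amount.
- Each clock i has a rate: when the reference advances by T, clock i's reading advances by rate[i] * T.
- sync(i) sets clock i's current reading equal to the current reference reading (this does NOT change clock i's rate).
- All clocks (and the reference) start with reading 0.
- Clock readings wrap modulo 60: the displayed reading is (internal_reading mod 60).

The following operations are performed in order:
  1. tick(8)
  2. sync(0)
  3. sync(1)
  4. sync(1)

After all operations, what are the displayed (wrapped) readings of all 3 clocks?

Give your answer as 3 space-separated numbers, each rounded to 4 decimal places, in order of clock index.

After op 1 tick(8): ref=8.0000 raw=[16.0000 9.6000 12.0000]
After op 2 sync(0): ref=8.0000 raw=[8.0000 9.6000 12.0000]
After op 3 sync(1): ref=8.0000 raw=[8.0000 8.0000 12.0000]
After op 4 sync(1): ref=8.0000 raw=[8.0000 8.0000 12.0000]
Wrap final raw readings (mod 60): 8.0000 mod 60 = 8.0000; 8.0000 mod 60 = 8.0000; 12.0000 mod 60 = 12.0000

Answer: 8.0000 8.0000 12.0000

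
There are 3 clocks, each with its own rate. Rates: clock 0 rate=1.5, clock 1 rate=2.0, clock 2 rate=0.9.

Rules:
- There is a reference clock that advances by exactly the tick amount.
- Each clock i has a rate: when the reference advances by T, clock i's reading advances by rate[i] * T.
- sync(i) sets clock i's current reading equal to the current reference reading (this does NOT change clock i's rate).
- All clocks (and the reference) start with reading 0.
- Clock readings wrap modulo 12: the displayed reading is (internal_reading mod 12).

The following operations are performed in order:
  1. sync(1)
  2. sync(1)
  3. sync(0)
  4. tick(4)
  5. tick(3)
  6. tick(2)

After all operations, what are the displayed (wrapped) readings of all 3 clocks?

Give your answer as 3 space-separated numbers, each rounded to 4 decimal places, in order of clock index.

Answer: 1.5000 6.0000 8.1000

Derivation:
After op 1 sync(1): ref=0.0000 raw=[0.0000 0.0000 0.0000]
After op 2 sync(1): ref=0.0000 raw=[0.0000 0.0000 0.0000]
After op 3 sync(0): ref=0.0000 raw=[0.0000 0.0000 0.0000]
After op 4 tick(4): ref=4.0000 raw=[6.0000 8.0000 3.6000]
After op 5 tick(3): ref=7.0000 raw=[10.5000 14.0000 6.3000]
After op 6 tick(2): ref=9.0000 raw=[13.5000 18.0000 8.1000]
Wrap final raw readings (mod 12): 13.5000 mod 12 = 1.5000; 18.0000 mod 12 = 6.0000; 8.1000 mod 12 = 8.1000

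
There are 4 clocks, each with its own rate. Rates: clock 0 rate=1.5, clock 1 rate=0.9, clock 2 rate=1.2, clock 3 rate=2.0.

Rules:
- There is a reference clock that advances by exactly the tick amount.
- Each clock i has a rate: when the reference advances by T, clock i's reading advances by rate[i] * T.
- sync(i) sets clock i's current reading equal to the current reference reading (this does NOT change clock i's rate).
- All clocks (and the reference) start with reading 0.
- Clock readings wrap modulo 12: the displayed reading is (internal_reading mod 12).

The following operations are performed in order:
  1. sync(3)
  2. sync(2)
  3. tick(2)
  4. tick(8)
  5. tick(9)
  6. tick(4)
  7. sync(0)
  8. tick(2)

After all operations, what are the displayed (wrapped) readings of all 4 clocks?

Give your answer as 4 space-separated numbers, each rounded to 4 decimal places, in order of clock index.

Answer: 2.0000 10.5000 6.0000 2.0000

Derivation:
After op 1 sync(3): ref=0.0000 raw=[0.0000 0.0000 0.0000 0.0000]
After op 2 sync(2): ref=0.0000 raw=[0.0000 0.0000 0.0000 0.0000]
After op 3 tick(2): ref=2.0000 raw=[3.0000 1.8000 2.4000 4.0000]
After op 4 tick(8): ref=10.0000 raw=[15.0000 9.0000 12.0000 20.0000]
After op 5 tick(9): ref=19.0000 raw=[28.5000 17.1000 22.8000 38.0000]
After op 6 tick(4): ref=23.0000 raw=[34.5000 20.7000 27.6000 46.0000]
After op 7 sync(0): ref=23.0000 raw=[23.0000 20.7000 27.6000 46.0000]
After op 8 tick(2): ref=25.0000 raw=[26.0000 22.5000 30.0000 50.0000]
Wrap final raw readings (mod 12): 26.0000 mod 12 = 2.0000; 22.5000 mod 12 = 10.5000; 30.0000 mod 12 = 6.0000; 50.0000 mod 12 = 2.0000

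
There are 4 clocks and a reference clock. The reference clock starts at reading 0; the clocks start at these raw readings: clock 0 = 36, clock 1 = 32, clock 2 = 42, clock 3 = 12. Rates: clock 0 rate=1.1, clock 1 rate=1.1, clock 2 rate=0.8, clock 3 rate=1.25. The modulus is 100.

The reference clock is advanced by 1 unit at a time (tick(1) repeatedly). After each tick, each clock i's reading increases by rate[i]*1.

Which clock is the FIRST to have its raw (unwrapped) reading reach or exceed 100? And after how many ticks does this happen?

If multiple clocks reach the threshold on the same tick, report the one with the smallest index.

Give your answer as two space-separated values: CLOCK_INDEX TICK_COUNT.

Answer: 0 59

Derivation:
clock 0: start=36, rate=1.1, needs 100-36 = 64; ticks = ceil(64/1.1) = ceil(58.1818) = 59; reading at tick 59 = 36 + 1.1*59 = 100.9000
clock 1: start=32, rate=1.1, needs 100-32 = 68; ticks = ceil(68/1.1) = ceil(61.8182) = 62; reading at tick 62 = 32 + 1.1*62 = 100.2000
clock 2: start=42, rate=0.8, needs 100-42 = 58; ticks = ceil(58/0.8) = ceil(72.5000) = 73; reading at tick 73 = 42 + 0.8*73 = 100.4000
clock 3: start=12, rate=1.25, needs 100-12 = 88; ticks = ceil(88/1.25) = ceil(70.4000) = 71; reading at tick 71 = 12 + 1.25*71 = 100.7500
Minimum tick count = 59; winners = [0]; smallest index = 0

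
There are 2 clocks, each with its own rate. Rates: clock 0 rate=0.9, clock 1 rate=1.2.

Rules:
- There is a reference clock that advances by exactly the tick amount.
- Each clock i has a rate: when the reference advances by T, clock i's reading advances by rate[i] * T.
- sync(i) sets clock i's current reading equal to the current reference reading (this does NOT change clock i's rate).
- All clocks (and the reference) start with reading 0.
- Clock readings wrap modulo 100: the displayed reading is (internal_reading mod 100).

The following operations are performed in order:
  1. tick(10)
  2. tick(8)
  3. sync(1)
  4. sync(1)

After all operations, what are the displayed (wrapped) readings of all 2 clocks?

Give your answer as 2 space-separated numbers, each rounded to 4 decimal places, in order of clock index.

Answer: 16.2000 18.0000

Derivation:
After op 1 tick(10): ref=10.0000 raw=[9.0000 12.0000]
After op 2 tick(8): ref=18.0000 raw=[16.2000 21.6000]
After op 3 sync(1): ref=18.0000 raw=[16.2000 18.0000]
After op 4 sync(1): ref=18.0000 raw=[16.2000 18.0000]
Wrap final raw readings (mod 100): 16.2000 mod 100 = 16.2000; 18.0000 mod 100 = 18.0000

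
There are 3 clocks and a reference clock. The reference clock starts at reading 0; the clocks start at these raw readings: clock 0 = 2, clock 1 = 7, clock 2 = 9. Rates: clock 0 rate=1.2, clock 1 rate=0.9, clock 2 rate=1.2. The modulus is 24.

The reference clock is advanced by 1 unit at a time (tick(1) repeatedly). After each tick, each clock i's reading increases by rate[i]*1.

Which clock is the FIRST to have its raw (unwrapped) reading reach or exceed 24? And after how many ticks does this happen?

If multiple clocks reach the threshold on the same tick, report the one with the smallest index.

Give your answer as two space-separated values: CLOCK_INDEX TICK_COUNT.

Answer: 2 13

Derivation:
clock 0: start=2, rate=1.2, needs 24-2 = 22; ticks = ceil(22/1.2) = ceil(18.3333) = 19; reading at tick 19 = 2 + 1.2*19 = 24.8000
clock 1: start=7, rate=0.9, needs 24-7 = 17; ticks = ceil(17/0.9) = ceil(18.8889) = 19; reading at tick 19 = 7 + 0.9*19 = 24.1000
clock 2: start=9, rate=1.2, needs 24-9 = 15; ticks = ceil(15/1.2) = ceil(12.5000) = 13; reading at tick 13 = 9 + 1.2*13 = 24.6000
Minimum tick count = 13; winners = [2]; smallest index = 2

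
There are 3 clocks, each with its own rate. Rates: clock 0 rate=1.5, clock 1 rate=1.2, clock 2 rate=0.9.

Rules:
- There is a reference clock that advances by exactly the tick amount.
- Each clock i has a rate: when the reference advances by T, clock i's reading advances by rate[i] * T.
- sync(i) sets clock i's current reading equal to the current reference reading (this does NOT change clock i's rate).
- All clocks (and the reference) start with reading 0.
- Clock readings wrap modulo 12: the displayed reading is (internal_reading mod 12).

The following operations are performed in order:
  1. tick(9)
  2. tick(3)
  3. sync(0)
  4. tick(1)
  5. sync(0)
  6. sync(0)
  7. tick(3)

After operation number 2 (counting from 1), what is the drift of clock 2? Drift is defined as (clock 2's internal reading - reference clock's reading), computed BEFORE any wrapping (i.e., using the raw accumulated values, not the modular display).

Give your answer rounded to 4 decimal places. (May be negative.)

After op 1 tick(9): ref=9.0000 raw=[13.5000 10.8000 8.1000]
After op 2 tick(3): ref=12.0000 raw=[18.0000 14.4000 10.8000]
Drift of clock 2 after op 2: 10.8000 - 12.0000 = -1.2000

Answer: -1.2000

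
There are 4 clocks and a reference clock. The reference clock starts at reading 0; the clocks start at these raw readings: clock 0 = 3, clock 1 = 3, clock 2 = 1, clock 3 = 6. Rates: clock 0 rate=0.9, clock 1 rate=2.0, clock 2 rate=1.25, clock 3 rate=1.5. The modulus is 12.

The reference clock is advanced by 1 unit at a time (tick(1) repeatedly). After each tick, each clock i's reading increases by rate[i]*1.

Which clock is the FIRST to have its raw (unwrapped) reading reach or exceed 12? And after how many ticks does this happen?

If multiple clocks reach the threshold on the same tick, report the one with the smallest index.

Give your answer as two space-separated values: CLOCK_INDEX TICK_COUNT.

Answer: 3 4

Derivation:
clock 0: start=3, rate=0.9, needs 12-3 = 9; ticks = ceil(9/0.9) = ceil(10.0000) = 10; reading at tick 10 = 3 + 0.9*10 = 12.0000
clock 1: start=3, rate=2.0, needs 12-3 = 9; ticks = ceil(9/2.0) = ceil(4.5000) = 5; reading at tick 5 = 3 + 2.0*5 = 13.0000
clock 2: start=1, rate=1.25, needs 12-1 = 11; ticks = ceil(11/1.25) = ceil(8.8000) = 9; reading at tick 9 = 1 + 1.25*9 = 12.2500
clock 3: start=6, rate=1.5, needs 12-6 = 6; ticks = ceil(6/1.5) = ceil(4.0000) = 4; reading at tick 4 = 6 + 1.5*4 = 12.0000
Minimum tick count = 4; winners = [3]; smallest index = 3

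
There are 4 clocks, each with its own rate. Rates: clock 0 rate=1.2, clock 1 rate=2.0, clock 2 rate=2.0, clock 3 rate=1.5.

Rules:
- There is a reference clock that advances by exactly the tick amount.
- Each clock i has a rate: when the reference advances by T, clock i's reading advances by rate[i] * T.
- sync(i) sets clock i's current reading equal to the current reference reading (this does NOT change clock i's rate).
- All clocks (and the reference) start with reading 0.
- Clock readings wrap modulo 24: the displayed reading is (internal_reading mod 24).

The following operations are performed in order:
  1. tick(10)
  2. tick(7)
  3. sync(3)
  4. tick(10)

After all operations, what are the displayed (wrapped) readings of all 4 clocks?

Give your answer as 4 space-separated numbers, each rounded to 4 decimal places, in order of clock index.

After op 1 tick(10): ref=10.0000 raw=[12.0000 20.0000 20.0000 15.0000]
After op 2 tick(7): ref=17.0000 raw=[20.4000 34.0000 34.0000 25.5000]
After op 3 sync(3): ref=17.0000 raw=[20.4000 34.0000 34.0000 17.0000]
After op 4 tick(10): ref=27.0000 raw=[32.4000 54.0000 54.0000 32.0000]
Wrap final raw readings (mod 24): 32.4000 mod 24 = 8.4000; 54.0000 mod 24 = 6.0000; 54.0000 mod 24 = 6.0000; 32.0000 mod 24 = 8.0000

Answer: 8.4000 6.0000 6.0000 8.0000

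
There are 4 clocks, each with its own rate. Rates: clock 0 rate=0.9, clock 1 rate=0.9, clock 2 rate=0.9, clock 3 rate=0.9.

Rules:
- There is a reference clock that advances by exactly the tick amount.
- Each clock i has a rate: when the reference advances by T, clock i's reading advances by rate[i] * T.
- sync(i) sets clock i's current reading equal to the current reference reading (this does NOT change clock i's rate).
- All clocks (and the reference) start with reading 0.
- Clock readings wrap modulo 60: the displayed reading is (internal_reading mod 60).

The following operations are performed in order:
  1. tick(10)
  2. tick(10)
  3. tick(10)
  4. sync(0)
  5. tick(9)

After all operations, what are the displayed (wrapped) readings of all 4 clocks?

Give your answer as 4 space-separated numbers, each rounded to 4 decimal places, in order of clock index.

Answer: 38.1000 35.1000 35.1000 35.1000

Derivation:
After op 1 tick(10): ref=10.0000 raw=[9.0000 9.0000 9.0000 9.0000]
After op 2 tick(10): ref=20.0000 raw=[18.0000 18.0000 18.0000 18.0000]
After op 3 tick(10): ref=30.0000 raw=[27.0000 27.0000 27.0000 27.0000]
After op 4 sync(0): ref=30.0000 raw=[30.0000 27.0000 27.0000 27.0000]
After op 5 tick(9): ref=39.0000 raw=[38.1000 35.1000 35.1000 35.1000]
Wrap final raw readings (mod 60): 38.1000 mod 60 = 38.1000; 35.1000 mod 60 = 35.1000; 35.1000 mod 60 = 35.1000; 35.1000 mod 60 = 35.1000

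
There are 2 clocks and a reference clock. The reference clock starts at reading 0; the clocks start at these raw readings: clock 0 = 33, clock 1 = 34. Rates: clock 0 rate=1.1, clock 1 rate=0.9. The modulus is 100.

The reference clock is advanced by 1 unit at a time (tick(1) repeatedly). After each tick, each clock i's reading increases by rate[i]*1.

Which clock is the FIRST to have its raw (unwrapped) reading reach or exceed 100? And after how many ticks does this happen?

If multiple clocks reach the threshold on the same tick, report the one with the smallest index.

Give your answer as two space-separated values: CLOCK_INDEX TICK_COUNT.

Answer: 0 61

Derivation:
clock 0: start=33, rate=1.1, needs 100-33 = 67; ticks = ceil(67/1.1) = ceil(60.9091) = 61; reading at tick 61 = 33 + 1.1*61 = 100.1000
clock 1: start=34, rate=0.9, needs 100-34 = 66; ticks = ceil(66/0.9) = ceil(73.3333) = 74; reading at tick 74 = 34 + 0.9*74 = 100.6000
Minimum tick count = 61; winners = [0]; smallest index = 0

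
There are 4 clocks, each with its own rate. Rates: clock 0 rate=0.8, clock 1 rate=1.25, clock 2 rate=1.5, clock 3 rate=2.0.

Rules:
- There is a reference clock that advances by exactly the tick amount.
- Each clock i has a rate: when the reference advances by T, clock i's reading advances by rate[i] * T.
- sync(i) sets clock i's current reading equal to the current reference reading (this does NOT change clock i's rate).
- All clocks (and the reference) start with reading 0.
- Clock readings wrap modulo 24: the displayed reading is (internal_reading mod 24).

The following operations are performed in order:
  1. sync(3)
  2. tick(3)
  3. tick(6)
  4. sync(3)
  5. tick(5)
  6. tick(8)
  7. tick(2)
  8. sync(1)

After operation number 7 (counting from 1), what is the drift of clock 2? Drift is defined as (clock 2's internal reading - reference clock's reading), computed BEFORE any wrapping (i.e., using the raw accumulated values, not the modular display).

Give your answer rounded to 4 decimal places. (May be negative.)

Answer: 12.0000

Derivation:
After op 1 sync(3): ref=0.0000 raw=[0.0000 0.0000 0.0000 0.0000]
After op 2 tick(3): ref=3.0000 raw=[2.4000 3.7500 4.5000 6.0000]
After op 3 tick(6): ref=9.0000 raw=[7.2000 11.2500 13.5000 18.0000]
After op 4 sync(3): ref=9.0000 raw=[7.2000 11.2500 13.5000 9.0000]
After op 5 tick(5): ref=14.0000 raw=[11.2000 17.5000 21.0000 19.0000]
After op 6 tick(8): ref=22.0000 raw=[17.6000 27.5000 33.0000 35.0000]
After op 7 tick(2): ref=24.0000 raw=[19.2000 30.0000 36.0000 39.0000]
Drift of clock 2 after op 7: 36.0000 - 24.0000 = 12.0000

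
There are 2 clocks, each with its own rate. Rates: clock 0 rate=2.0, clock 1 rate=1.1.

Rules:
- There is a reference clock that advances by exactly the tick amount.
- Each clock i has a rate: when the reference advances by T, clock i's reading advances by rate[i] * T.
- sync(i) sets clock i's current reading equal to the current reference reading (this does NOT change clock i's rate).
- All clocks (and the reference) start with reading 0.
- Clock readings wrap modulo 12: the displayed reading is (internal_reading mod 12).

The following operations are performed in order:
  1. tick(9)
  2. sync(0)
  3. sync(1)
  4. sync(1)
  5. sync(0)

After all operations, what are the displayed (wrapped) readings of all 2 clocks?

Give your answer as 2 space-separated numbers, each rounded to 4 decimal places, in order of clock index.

Answer: 9.0000 9.0000

Derivation:
After op 1 tick(9): ref=9.0000 raw=[18.0000 9.9000]
After op 2 sync(0): ref=9.0000 raw=[9.0000 9.9000]
After op 3 sync(1): ref=9.0000 raw=[9.0000 9.0000]
After op 4 sync(1): ref=9.0000 raw=[9.0000 9.0000]
After op 5 sync(0): ref=9.0000 raw=[9.0000 9.0000]
Wrap final raw readings (mod 12): 9.0000 mod 12 = 9.0000; 9.0000 mod 12 = 9.0000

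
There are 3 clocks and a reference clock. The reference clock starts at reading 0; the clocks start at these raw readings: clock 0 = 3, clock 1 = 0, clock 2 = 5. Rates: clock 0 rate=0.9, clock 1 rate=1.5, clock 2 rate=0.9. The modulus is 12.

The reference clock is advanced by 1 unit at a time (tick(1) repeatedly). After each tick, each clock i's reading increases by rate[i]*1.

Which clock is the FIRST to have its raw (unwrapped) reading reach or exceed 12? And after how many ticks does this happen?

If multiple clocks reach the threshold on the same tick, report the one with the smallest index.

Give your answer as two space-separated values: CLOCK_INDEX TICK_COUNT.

Answer: 1 8

Derivation:
clock 0: start=3, rate=0.9, needs 12-3 = 9; ticks = ceil(9/0.9) = ceil(10.0000) = 10; reading at tick 10 = 3 + 0.9*10 = 12.0000
clock 1: start=0, rate=1.5, needs 12-0 = 12; ticks = ceil(12/1.5) = ceil(8.0000) = 8; reading at tick 8 = 0 + 1.5*8 = 12.0000
clock 2: start=5, rate=0.9, needs 12-5 = 7; ticks = ceil(7/0.9) = ceil(7.7778) = 8; reading at tick 8 = 5 + 0.9*8 = 12.2000
Minimum tick count = 8; winners = [1, 2]; smallest index = 1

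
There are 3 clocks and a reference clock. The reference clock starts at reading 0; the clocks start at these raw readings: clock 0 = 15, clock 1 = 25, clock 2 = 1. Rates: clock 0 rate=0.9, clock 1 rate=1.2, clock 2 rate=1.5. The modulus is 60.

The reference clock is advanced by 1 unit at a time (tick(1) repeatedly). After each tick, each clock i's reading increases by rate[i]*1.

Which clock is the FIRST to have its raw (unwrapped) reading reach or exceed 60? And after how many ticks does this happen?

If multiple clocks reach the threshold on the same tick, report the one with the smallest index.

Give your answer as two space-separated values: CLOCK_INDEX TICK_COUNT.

Answer: 1 30

Derivation:
clock 0: start=15, rate=0.9, needs 60-15 = 45; ticks = ceil(45/0.9) = ceil(50.0000) = 50; reading at tick 50 = 15 + 0.9*50 = 60.0000
clock 1: start=25, rate=1.2, needs 60-25 = 35; ticks = ceil(35/1.2) = ceil(29.1667) = 30; reading at tick 30 = 25 + 1.2*30 = 61.0000
clock 2: start=1, rate=1.5, needs 60-1 = 59; ticks = ceil(59/1.5) = ceil(39.3333) = 40; reading at tick 40 = 1 + 1.5*40 = 61.0000
Minimum tick count = 30; winners = [1]; smallest index = 1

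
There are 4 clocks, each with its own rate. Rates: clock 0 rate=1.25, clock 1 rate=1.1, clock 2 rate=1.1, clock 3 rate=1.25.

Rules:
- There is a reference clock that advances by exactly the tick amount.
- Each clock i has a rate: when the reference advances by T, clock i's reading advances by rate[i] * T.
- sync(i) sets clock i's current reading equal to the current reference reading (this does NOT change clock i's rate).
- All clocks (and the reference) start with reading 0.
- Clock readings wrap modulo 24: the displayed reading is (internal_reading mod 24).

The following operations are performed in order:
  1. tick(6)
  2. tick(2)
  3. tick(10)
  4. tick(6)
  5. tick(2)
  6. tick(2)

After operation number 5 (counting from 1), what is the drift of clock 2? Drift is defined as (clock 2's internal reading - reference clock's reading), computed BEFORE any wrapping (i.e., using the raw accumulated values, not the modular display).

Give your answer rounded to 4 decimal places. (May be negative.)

After op 1 tick(6): ref=6.0000 raw=[7.5000 6.6000 6.6000 7.5000]
After op 2 tick(2): ref=8.0000 raw=[10.0000 8.8000 8.8000 10.0000]
After op 3 tick(10): ref=18.0000 raw=[22.5000 19.8000 19.8000 22.5000]
After op 4 tick(6): ref=24.0000 raw=[30.0000 26.4000 26.4000 30.0000]
After op 5 tick(2): ref=26.0000 raw=[32.5000 28.6000 28.6000 32.5000]
Drift of clock 2 after op 5: 28.6000 - 26.0000 = 2.6000

Answer: 2.6000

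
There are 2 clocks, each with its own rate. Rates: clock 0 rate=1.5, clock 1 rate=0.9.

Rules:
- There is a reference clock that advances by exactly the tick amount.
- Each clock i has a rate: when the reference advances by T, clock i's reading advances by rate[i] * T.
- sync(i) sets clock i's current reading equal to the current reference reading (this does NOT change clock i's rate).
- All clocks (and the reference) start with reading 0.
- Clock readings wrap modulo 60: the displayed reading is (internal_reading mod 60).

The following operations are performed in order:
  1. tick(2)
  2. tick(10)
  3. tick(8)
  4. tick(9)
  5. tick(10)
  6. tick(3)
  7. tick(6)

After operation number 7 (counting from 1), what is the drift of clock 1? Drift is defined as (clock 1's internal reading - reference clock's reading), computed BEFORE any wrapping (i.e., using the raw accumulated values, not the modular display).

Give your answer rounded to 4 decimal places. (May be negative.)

After op 1 tick(2): ref=2.0000 raw=[3.0000 1.8000]
After op 2 tick(10): ref=12.0000 raw=[18.0000 10.8000]
After op 3 tick(8): ref=20.0000 raw=[30.0000 18.0000]
After op 4 tick(9): ref=29.0000 raw=[43.5000 26.1000]
After op 5 tick(10): ref=39.0000 raw=[58.5000 35.1000]
After op 6 tick(3): ref=42.0000 raw=[63.0000 37.8000]
After op 7 tick(6): ref=48.0000 raw=[72.0000 43.2000]
Drift of clock 1 after op 7: 43.2000 - 48.0000 = -4.8000

Answer: -4.8000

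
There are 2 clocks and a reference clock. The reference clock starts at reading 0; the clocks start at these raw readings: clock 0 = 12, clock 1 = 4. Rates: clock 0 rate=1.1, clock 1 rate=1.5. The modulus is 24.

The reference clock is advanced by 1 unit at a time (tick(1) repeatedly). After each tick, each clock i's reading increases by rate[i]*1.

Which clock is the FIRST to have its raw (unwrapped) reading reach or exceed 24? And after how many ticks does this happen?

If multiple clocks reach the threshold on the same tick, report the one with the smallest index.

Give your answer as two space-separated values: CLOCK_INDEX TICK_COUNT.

Answer: 0 11

Derivation:
clock 0: start=12, rate=1.1, needs 24-12 = 12; ticks = ceil(12/1.1) = ceil(10.9091) = 11; reading at tick 11 = 12 + 1.1*11 = 24.1000
clock 1: start=4, rate=1.5, needs 24-4 = 20; ticks = ceil(20/1.5) = ceil(13.3333) = 14; reading at tick 14 = 4 + 1.5*14 = 25.0000
Minimum tick count = 11; winners = [0]; smallest index = 0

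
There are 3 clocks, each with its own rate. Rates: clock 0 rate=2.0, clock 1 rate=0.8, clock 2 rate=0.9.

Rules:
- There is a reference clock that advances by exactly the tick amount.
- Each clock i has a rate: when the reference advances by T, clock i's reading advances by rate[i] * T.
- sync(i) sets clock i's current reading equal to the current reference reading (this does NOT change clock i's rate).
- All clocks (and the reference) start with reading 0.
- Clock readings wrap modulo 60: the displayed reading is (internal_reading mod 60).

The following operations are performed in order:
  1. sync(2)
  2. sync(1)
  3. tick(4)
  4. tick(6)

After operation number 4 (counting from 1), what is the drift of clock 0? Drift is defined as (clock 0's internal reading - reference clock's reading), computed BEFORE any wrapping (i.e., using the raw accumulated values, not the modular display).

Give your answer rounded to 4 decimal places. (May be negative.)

After op 1 sync(2): ref=0.0000 raw=[0.0000 0.0000 0.0000]
After op 2 sync(1): ref=0.0000 raw=[0.0000 0.0000 0.0000]
After op 3 tick(4): ref=4.0000 raw=[8.0000 3.2000 3.6000]
After op 4 tick(6): ref=10.0000 raw=[20.0000 8.0000 9.0000]
Drift of clock 0 after op 4: 20.0000 - 10.0000 = 10.0000

Answer: 10.0000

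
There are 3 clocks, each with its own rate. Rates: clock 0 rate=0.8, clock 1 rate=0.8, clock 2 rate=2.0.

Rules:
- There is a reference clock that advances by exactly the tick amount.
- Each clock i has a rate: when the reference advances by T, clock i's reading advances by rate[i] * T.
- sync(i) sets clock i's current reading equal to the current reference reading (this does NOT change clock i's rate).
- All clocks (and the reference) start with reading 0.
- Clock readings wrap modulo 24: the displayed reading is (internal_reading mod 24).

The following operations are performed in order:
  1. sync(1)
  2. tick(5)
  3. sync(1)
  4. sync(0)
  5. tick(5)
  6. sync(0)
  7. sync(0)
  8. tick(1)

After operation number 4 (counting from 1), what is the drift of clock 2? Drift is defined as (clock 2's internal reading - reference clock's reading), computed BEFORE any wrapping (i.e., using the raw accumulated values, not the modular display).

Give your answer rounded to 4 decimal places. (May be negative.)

After op 1 sync(1): ref=0.0000 raw=[0.0000 0.0000 0.0000]
After op 2 tick(5): ref=5.0000 raw=[4.0000 4.0000 10.0000]
After op 3 sync(1): ref=5.0000 raw=[4.0000 5.0000 10.0000]
After op 4 sync(0): ref=5.0000 raw=[5.0000 5.0000 10.0000]
Drift of clock 2 after op 4: 10.0000 - 5.0000 = 5.0000

Answer: 5.0000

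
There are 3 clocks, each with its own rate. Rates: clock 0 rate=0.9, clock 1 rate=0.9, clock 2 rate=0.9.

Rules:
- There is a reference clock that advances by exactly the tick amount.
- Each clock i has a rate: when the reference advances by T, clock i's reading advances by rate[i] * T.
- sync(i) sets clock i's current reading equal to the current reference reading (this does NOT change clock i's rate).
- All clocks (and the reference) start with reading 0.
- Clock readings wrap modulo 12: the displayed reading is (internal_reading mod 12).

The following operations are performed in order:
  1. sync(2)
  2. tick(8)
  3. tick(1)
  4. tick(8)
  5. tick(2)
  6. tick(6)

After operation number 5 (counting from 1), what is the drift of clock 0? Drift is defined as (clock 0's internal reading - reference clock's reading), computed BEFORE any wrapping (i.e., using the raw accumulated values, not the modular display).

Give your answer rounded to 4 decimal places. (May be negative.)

Answer: -1.9000

Derivation:
After op 1 sync(2): ref=0.0000 raw=[0.0000 0.0000 0.0000]
After op 2 tick(8): ref=8.0000 raw=[7.2000 7.2000 7.2000]
After op 3 tick(1): ref=9.0000 raw=[8.1000 8.1000 8.1000]
After op 4 tick(8): ref=17.0000 raw=[15.3000 15.3000 15.3000]
After op 5 tick(2): ref=19.0000 raw=[17.1000 17.1000 17.1000]
Drift of clock 0 after op 5: 17.1000 - 19.0000 = -1.9000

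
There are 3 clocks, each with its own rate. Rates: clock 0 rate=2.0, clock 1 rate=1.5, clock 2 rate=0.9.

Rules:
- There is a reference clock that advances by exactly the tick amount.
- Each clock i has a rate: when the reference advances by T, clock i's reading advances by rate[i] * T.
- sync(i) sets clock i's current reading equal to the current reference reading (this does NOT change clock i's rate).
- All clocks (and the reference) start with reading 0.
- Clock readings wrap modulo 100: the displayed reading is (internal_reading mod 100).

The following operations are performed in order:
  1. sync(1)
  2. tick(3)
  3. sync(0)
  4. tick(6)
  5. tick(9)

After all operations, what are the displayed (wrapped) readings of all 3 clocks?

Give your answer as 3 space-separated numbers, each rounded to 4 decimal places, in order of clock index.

Answer: 33.0000 27.0000 16.2000

Derivation:
After op 1 sync(1): ref=0.0000 raw=[0.0000 0.0000 0.0000]
After op 2 tick(3): ref=3.0000 raw=[6.0000 4.5000 2.7000]
After op 3 sync(0): ref=3.0000 raw=[3.0000 4.5000 2.7000]
After op 4 tick(6): ref=9.0000 raw=[15.0000 13.5000 8.1000]
After op 5 tick(9): ref=18.0000 raw=[33.0000 27.0000 16.2000]
Wrap final raw readings (mod 100): 33.0000 mod 100 = 33.0000; 27.0000 mod 100 = 27.0000; 16.2000 mod 100 = 16.2000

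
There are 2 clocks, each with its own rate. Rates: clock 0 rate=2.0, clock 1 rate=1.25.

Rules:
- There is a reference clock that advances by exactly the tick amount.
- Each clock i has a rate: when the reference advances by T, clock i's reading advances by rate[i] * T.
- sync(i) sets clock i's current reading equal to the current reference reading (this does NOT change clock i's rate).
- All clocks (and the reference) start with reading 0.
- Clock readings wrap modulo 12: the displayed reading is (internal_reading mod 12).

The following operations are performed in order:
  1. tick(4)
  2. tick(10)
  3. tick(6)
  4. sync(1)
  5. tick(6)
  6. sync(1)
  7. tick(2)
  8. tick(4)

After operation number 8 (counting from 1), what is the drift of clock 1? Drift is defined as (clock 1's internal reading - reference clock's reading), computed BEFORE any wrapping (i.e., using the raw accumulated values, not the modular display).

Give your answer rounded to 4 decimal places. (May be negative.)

After op 1 tick(4): ref=4.0000 raw=[8.0000 5.0000]
After op 2 tick(10): ref=14.0000 raw=[28.0000 17.5000]
After op 3 tick(6): ref=20.0000 raw=[40.0000 25.0000]
After op 4 sync(1): ref=20.0000 raw=[40.0000 20.0000]
After op 5 tick(6): ref=26.0000 raw=[52.0000 27.5000]
After op 6 sync(1): ref=26.0000 raw=[52.0000 26.0000]
After op 7 tick(2): ref=28.0000 raw=[56.0000 28.5000]
After op 8 tick(4): ref=32.0000 raw=[64.0000 33.5000]
Drift of clock 1 after op 8: 33.5000 - 32.0000 = 1.5000

Answer: 1.5000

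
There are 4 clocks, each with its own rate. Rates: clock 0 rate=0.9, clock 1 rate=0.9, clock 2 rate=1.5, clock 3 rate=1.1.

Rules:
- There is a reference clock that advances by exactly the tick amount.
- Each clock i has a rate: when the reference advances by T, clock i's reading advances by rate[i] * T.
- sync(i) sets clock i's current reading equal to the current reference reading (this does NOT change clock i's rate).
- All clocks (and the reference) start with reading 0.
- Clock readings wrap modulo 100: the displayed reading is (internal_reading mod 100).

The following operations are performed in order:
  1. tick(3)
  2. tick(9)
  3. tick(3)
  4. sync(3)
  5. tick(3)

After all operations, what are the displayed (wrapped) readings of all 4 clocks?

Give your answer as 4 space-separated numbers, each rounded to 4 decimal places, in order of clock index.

After op 1 tick(3): ref=3.0000 raw=[2.7000 2.7000 4.5000 3.3000]
After op 2 tick(9): ref=12.0000 raw=[10.8000 10.8000 18.0000 13.2000]
After op 3 tick(3): ref=15.0000 raw=[13.5000 13.5000 22.5000 16.5000]
After op 4 sync(3): ref=15.0000 raw=[13.5000 13.5000 22.5000 15.0000]
After op 5 tick(3): ref=18.0000 raw=[16.2000 16.2000 27.0000 18.3000]
Wrap final raw readings (mod 100): 16.2000 mod 100 = 16.2000; 16.2000 mod 100 = 16.2000; 27.0000 mod 100 = 27.0000; 18.3000 mod 100 = 18.3000

Answer: 16.2000 16.2000 27.0000 18.3000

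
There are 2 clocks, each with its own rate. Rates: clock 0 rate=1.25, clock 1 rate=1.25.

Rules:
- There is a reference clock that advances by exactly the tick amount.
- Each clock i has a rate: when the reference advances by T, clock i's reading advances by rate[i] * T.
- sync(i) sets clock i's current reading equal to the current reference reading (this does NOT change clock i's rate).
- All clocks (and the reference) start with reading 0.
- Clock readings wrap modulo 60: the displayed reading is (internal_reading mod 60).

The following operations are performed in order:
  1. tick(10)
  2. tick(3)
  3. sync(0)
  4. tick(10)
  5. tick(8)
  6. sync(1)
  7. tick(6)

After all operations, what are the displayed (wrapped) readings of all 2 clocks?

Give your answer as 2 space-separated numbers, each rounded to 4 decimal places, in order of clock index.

After op 1 tick(10): ref=10.0000 raw=[12.5000 12.5000]
After op 2 tick(3): ref=13.0000 raw=[16.2500 16.2500]
After op 3 sync(0): ref=13.0000 raw=[13.0000 16.2500]
After op 4 tick(10): ref=23.0000 raw=[25.5000 28.7500]
After op 5 tick(8): ref=31.0000 raw=[35.5000 38.7500]
After op 6 sync(1): ref=31.0000 raw=[35.5000 31.0000]
After op 7 tick(6): ref=37.0000 raw=[43.0000 38.5000]
Wrap final raw readings (mod 60): 43.0000 mod 60 = 43.0000; 38.5000 mod 60 = 38.5000

Answer: 43.0000 38.5000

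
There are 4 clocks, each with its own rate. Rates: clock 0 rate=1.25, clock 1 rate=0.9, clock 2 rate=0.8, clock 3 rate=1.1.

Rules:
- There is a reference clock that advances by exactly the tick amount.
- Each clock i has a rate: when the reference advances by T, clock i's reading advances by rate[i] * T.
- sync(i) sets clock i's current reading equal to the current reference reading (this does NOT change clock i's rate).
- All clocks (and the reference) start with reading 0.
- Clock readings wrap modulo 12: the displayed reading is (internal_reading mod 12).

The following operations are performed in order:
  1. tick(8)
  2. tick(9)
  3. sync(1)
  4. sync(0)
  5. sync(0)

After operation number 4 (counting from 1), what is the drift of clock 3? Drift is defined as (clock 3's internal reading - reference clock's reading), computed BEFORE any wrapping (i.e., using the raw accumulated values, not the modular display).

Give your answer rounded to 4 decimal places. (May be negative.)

After op 1 tick(8): ref=8.0000 raw=[10.0000 7.2000 6.4000 8.8000]
After op 2 tick(9): ref=17.0000 raw=[21.2500 15.3000 13.6000 18.7000]
After op 3 sync(1): ref=17.0000 raw=[21.2500 17.0000 13.6000 18.7000]
After op 4 sync(0): ref=17.0000 raw=[17.0000 17.0000 13.6000 18.7000]
Drift of clock 3 after op 4: 18.7000 - 17.0000 = 1.7000

Answer: 1.7000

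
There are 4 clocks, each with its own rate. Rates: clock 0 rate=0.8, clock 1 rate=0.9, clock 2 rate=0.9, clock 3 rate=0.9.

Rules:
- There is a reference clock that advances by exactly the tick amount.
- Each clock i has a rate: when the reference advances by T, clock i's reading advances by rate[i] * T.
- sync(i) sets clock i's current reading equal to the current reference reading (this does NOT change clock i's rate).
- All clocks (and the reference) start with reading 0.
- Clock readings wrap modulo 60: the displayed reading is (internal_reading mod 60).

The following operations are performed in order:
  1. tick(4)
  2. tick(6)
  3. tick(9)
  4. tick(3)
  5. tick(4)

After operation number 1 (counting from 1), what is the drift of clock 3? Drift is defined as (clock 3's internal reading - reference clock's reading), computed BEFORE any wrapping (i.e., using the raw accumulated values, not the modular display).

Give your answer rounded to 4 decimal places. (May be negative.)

Answer: -0.4000

Derivation:
After op 1 tick(4): ref=4.0000 raw=[3.2000 3.6000 3.6000 3.6000]
Drift of clock 3 after op 1: 3.6000 - 4.0000 = -0.4000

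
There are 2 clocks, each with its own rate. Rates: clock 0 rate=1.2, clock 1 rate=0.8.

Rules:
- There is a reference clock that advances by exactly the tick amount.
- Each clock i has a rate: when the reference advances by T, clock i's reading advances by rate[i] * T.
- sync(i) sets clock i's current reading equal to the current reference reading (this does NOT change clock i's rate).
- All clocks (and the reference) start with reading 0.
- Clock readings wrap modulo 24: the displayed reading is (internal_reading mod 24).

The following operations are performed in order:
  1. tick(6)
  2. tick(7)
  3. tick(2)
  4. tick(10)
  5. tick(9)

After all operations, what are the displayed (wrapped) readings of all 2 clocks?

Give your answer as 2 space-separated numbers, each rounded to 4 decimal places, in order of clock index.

Answer: 16.8000 3.2000

Derivation:
After op 1 tick(6): ref=6.0000 raw=[7.2000 4.8000]
After op 2 tick(7): ref=13.0000 raw=[15.6000 10.4000]
After op 3 tick(2): ref=15.0000 raw=[18.0000 12.0000]
After op 4 tick(10): ref=25.0000 raw=[30.0000 20.0000]
After op 5 tick(9): ref=34.0000 raw=[40.8000 27.2000]
Wrap final raw readings (mod 24): 40.8000 mod 24 = 16.8000; 27.2000 mod 24 = 3.2000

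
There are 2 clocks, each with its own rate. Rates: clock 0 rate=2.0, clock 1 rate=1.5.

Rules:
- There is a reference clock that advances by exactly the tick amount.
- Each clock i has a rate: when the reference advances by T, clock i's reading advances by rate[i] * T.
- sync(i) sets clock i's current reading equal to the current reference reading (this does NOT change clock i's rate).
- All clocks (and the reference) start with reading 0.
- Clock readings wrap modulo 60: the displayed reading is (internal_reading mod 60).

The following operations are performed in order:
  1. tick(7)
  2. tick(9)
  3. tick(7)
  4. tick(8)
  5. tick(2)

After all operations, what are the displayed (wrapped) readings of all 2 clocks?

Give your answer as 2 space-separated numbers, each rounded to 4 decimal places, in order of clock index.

After op 1 tick(7): ref=7.0000 raw=[14.0000 10.5000]
After op 2 tick(9): ref=16.0000 raw=[32.0000 24.0000]
After op 3 tick(7): ref=23.0000 raw=[46.0000 34.5000]
After op 4 tick(8): ref=31.0000 raw=[62.0000 46.5000]
After op 5 tick(2): ref=33.0000 raw=[66.0000 49.5000]
Wrap final raw readings (mod 60): 66.0000 mod 60 = 6.0000; 49.5000 mod 60 = 49.5000

Answer: 6.0000 49.5000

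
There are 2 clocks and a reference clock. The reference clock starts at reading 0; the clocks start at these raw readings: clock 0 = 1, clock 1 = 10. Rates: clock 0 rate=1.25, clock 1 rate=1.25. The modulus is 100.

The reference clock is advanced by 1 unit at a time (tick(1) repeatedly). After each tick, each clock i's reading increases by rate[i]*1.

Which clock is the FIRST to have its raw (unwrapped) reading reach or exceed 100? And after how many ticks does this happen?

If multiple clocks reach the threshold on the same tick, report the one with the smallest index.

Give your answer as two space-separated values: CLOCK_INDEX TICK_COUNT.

Answer: 1 72

Derivation:
clock 0: start=1, rate=1.25, needs 100-1 = 99; ticks = ceil(99/1.25) = ceil(79.2000) = 80; reading at tick 80 = 1 + 1.25*80 = 101.0000
clock 1: start=10, rate=1.25, needs 100-10 = 90; ticks = ceil(90/1.25) = ceil(72.0000) = 72; reading at tick 72 = 10 + 1.25*72 = 100.0000
Minimum tick count = 72; winners = [1]; smallest index = 1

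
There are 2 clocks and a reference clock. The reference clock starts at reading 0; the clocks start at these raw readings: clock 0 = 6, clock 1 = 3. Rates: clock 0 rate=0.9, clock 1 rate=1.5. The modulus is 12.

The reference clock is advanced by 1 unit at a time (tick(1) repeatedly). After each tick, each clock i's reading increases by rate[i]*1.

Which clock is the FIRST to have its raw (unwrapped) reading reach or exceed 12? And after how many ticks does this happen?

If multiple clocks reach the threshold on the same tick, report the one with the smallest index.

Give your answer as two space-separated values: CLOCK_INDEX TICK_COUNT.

Answer: 1 6

Derivation:
clock 0: start=6, rate=0.9, needs 12-6 = 6; ticks = ceil(6/0.9) = ceil(6.6667) = 7; reading at tick 7 = 6 + 0.9*7 = 12.3000
clock 1: start=3, rate=1.5, needs 12-3 = 9; ticks = ceil(9/1.5) = ceil(6.0000) = 6; reading at tick 6 = 3 + 1.5*6 = 12.0000
Minimum tick count = 6; winners = [1]; smallest index = 1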